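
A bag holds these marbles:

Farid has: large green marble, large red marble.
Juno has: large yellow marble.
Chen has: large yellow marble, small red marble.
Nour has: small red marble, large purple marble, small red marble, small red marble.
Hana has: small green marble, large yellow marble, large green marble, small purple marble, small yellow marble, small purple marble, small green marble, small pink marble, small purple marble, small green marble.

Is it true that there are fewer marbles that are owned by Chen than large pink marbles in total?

False

Count of marbles owned by Chen: 2.
There are 0 large pink marbles.
The claim requires 2 < 0, which does not hold.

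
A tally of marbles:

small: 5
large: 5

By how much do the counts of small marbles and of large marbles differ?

0

small marbles: 5. large marbles: 5.
|5 − 5| = 5 − 5 = 0.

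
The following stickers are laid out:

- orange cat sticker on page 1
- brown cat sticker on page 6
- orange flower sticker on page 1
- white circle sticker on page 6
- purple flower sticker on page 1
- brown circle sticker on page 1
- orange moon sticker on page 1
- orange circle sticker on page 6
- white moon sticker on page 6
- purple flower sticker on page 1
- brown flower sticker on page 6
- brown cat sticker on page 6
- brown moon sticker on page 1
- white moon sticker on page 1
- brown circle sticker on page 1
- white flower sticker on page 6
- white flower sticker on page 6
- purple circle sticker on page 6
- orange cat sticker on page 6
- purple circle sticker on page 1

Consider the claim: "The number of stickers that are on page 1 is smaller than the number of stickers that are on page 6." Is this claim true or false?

False

|stickers on page 1| = 10.
|stickers on page 6| = 10.
The claim requires 10 < 10, which does not hold.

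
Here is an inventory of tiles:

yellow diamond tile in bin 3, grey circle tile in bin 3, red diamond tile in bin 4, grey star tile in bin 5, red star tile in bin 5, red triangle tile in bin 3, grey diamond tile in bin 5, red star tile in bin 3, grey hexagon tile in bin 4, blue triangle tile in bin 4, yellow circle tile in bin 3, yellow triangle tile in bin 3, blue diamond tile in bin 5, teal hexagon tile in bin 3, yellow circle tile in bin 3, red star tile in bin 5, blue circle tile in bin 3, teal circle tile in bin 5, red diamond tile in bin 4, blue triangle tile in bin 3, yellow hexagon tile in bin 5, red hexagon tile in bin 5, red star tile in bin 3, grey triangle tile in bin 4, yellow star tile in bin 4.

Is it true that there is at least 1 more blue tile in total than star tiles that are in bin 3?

There are 4 blue tiles.
There are 2 star tiles in bin 3.
The claim requires 4 − 2 = 2 ≥ 1, which holds.

True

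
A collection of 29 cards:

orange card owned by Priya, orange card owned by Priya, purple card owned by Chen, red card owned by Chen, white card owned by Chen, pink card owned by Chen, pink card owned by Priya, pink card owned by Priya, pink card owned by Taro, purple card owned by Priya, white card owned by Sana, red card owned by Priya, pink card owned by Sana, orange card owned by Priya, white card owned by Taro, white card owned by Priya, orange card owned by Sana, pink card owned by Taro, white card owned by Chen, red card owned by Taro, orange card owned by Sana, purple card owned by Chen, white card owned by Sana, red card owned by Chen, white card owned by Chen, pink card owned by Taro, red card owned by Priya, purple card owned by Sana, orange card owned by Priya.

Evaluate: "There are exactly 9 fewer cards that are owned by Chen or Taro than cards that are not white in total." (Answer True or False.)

Count of cards owned by Chen or Taro: 13.
There are 22 cards that are not white.
The claim requires 22 − 13 (= 9) to equal 9, which holds.

True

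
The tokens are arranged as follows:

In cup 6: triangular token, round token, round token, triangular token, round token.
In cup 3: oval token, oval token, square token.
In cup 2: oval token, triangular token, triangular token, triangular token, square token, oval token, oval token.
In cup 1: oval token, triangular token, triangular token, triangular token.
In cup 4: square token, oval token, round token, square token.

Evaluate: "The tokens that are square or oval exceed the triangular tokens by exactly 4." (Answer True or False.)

False

|tokens that are square or oval| = 11.
|triangular tokens| = 8.
The claim requires 11 − 8 (= 3) to equal 4, which does not hold.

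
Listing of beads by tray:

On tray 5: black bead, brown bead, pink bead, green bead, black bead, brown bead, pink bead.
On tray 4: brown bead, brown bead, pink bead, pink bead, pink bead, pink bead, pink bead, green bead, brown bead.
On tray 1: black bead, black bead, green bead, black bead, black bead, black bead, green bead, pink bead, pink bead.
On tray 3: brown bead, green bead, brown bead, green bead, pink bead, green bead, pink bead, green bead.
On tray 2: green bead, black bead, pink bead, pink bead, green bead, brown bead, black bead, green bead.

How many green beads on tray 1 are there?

2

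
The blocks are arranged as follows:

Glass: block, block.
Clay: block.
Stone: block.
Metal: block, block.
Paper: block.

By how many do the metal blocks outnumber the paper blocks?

metal blocks: 2.
paper blocks: 1.
2 − 1 = 1.

1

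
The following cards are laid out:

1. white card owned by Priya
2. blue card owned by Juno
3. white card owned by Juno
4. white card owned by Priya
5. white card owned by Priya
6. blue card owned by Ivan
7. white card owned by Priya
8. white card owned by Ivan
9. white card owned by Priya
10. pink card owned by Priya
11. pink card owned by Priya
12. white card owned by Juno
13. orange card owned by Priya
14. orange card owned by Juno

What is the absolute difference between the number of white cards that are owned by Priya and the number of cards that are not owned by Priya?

white cards owned by Priya: 5. cards that are not owned by Priya: 6.
|5 − 6| = 6 − 5 = 1.

1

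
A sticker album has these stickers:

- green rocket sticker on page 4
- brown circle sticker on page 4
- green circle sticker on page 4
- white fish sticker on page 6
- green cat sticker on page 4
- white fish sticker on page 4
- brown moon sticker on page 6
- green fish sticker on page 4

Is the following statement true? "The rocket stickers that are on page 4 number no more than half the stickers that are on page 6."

True

There is 1 rocket sticker on page 4.
There are 2 stickers on page 6.
The claim requires 2 × 1 = 2 ≤ 2, which holds.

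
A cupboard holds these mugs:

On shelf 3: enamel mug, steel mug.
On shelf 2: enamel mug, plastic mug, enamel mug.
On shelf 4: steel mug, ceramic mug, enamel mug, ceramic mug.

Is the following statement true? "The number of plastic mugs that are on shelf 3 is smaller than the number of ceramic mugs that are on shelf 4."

plastic mugs on shelf 3: 0.
ceramic mugs on shelf 4: 2.
The claim requires 0 < 2, which holds.

True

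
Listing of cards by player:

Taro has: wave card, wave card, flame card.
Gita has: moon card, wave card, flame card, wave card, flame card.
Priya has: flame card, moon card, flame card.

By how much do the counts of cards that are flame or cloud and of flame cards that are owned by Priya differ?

cards that are flame or cloud: 5. flame cards owned by Priya: 2.
|5 − 2| = 5 − 2 = 3.

3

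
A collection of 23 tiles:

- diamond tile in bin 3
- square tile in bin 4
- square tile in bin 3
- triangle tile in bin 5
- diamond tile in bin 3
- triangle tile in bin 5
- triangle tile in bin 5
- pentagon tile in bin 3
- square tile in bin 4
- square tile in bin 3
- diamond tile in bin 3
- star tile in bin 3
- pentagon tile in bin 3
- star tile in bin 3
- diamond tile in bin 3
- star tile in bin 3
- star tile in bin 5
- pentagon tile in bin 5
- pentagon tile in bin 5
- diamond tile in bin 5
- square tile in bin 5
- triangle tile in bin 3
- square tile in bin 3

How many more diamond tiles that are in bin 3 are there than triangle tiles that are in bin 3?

diamond tiles in bin 3: 4.
triangle tiles in bin 3: 1.
4 − 1 = 3.

3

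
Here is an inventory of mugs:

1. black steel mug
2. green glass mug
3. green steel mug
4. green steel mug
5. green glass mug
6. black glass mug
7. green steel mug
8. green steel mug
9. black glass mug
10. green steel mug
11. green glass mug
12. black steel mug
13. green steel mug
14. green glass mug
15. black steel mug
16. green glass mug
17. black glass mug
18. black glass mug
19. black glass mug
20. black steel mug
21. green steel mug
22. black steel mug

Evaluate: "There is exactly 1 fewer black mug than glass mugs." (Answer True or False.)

False

There are 10 black mugs.
There are 10 glass mugs.
The claim requires 10 − 10 (= 0) to equal 1, which does not hold.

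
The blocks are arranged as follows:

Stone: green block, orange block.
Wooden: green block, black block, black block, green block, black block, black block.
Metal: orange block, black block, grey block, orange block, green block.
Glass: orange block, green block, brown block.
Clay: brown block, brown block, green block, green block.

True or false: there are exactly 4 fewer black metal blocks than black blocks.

True

There is 1 black metal block.
There are 5 black blocks.
The claim requires 5 − 1 (= 4) to equal 4, which holds.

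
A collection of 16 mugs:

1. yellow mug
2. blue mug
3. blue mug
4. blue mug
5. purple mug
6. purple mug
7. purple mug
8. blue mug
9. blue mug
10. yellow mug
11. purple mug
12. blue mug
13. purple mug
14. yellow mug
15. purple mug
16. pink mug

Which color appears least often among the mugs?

Counts by color: purple 6, blue 6, yellow 3, pink 1.
The minimum is 1, held uniquely by pink.

pink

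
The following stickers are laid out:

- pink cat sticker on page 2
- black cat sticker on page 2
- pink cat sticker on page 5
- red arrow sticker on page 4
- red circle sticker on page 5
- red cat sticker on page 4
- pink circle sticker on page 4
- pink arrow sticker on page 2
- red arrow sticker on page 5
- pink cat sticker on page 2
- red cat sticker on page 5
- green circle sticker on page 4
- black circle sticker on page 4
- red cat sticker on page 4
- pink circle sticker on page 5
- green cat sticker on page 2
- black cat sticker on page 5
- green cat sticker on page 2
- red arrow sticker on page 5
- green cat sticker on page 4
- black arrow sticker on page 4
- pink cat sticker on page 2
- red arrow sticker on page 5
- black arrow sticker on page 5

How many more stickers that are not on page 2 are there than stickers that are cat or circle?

0

stickers that are not on page 2: 17.
stickers that are cat or circle: 17.
17 − 17 = 0.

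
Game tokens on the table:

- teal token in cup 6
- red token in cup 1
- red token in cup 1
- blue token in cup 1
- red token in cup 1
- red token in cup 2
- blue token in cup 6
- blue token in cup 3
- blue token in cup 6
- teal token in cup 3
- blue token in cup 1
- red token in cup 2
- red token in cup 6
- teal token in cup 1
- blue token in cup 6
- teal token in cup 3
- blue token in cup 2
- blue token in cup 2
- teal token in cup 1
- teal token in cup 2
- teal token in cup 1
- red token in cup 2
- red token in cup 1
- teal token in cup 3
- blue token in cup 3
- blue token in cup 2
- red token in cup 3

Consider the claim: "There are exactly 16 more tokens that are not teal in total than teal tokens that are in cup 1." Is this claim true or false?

There are 19 tokens that are not teal.
There are 3 teal tokens in cup 1.
The claim requires 19 − 3 (= 16) to equal 16, which holds.

True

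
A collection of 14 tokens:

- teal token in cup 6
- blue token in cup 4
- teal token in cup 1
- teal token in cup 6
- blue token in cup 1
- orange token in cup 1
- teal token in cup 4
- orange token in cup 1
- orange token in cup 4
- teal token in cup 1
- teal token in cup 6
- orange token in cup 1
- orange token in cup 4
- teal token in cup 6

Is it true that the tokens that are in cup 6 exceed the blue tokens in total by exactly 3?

|tokens in cup 6| = 4.
|blue tokens| = 2.
The claim requires 4 − 2 (= 2) to equal 3, which does not hold.

False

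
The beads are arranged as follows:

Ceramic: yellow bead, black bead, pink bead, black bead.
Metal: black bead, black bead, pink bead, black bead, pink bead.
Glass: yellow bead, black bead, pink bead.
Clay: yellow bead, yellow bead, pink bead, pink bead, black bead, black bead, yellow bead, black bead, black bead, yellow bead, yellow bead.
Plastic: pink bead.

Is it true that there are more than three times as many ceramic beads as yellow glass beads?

True

|ceramic beads| = 4.
|yellow glass beads| = 1.
The claim requires 4 > 3 × 1 = 3, which holds.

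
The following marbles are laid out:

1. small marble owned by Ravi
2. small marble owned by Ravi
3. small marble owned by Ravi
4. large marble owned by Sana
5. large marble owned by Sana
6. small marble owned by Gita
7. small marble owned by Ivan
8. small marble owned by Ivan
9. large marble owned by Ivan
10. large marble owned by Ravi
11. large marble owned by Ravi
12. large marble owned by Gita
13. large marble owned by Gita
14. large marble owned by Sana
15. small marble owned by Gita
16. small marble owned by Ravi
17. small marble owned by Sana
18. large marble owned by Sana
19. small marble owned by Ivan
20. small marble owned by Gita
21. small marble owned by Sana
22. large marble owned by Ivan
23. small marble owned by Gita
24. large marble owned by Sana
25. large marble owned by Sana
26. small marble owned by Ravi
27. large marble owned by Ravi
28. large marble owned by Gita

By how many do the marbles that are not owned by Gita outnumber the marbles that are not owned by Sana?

1

marbles that are not owned by Gita: 21.
marbles that are not owned by Sana: 20.
21 − 20 = 1.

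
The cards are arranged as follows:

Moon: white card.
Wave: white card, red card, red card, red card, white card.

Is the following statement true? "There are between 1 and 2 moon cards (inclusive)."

There is 1 moon card.
The claim requires 1 ≤ 1 ≤ 2, which holds.

True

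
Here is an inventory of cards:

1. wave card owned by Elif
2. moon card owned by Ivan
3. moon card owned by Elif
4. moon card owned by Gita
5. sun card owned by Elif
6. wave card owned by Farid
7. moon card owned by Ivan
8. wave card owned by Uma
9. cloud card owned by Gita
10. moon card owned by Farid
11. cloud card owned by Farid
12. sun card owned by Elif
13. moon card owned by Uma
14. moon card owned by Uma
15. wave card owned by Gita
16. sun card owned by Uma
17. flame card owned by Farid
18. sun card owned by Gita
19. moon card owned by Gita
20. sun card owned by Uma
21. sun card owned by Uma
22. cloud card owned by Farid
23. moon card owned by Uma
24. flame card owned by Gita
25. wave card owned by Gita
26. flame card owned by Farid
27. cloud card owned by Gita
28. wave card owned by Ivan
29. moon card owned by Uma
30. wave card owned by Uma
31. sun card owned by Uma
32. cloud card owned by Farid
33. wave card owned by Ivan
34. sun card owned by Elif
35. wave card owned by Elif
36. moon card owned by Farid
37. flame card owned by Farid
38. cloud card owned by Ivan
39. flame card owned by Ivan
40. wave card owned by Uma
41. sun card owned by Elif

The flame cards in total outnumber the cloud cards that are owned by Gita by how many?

3

flame cards: 5.
cloud cards owned by Gita: 2.
5 − 2 = 3.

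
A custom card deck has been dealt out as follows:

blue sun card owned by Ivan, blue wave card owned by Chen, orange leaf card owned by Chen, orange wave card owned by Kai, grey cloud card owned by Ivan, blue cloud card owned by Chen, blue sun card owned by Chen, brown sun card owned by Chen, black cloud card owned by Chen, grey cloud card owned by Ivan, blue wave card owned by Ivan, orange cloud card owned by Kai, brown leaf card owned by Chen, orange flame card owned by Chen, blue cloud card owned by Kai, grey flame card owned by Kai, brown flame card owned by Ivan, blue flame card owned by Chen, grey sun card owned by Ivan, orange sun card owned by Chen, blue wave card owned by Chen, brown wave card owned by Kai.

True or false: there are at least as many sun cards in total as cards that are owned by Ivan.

sun cards: 5.
cards owned by Ivan: 6.
The claim requires 5 ≥ 6, which does not hold.

False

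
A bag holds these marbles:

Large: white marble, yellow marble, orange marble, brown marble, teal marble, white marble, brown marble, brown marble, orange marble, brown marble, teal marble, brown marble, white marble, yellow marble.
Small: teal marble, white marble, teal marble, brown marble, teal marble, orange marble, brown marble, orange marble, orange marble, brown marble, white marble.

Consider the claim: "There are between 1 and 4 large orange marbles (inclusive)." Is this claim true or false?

True

large orange marbles: 2.
The claim requires 1 ≤ 2 ≤ 4, which holds.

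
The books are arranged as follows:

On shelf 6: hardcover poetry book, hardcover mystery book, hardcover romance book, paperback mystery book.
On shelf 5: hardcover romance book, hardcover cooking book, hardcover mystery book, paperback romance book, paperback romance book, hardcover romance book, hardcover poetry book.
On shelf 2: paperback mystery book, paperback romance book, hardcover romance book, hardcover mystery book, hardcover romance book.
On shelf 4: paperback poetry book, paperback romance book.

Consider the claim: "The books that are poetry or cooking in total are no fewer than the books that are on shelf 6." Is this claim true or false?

True

There are 4 books that are poetry or cooking.
There are 4 books on shelf 6.
The claim requires 4 ≥ 4, which holds.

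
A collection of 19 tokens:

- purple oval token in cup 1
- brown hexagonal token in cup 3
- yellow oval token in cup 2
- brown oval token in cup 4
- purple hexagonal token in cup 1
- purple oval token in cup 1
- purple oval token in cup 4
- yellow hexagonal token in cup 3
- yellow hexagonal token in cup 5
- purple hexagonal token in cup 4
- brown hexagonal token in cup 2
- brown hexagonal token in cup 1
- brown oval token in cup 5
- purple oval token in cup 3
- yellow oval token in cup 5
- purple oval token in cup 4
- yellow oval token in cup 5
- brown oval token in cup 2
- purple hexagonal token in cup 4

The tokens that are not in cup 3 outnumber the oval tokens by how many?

tokens that are not in cup 3: 16.
oval tokens: 11.
16 − 11 = 5.

5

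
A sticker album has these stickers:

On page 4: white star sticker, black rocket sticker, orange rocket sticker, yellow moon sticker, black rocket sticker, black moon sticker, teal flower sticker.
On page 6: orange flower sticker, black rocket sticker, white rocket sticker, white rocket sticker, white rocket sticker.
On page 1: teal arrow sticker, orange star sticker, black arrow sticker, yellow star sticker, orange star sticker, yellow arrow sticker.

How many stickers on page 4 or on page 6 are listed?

12

on page 4: 7; on page 6: 5; together 7 + 5 = 12.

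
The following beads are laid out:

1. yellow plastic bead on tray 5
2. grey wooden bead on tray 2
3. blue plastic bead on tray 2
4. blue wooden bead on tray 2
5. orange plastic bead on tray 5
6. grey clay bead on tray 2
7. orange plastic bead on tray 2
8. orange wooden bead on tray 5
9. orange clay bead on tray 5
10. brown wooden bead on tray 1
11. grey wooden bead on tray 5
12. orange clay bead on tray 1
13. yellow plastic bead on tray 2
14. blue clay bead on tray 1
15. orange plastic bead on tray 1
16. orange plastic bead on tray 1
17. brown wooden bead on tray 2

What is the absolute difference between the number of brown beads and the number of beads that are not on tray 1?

10

brown beads: 2. beads that are not on tray 1: 12.
|2 − 12| = 12 − 2 = 10.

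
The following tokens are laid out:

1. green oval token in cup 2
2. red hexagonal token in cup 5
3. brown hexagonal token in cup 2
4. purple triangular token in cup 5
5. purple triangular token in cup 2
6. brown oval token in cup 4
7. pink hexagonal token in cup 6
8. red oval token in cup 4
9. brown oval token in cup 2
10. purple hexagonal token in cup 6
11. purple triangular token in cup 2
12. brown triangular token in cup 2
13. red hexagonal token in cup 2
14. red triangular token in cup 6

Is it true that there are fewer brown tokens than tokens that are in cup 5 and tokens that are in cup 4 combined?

False

|brown tokens| = 4.
tokens in cup 5: 2; tokens in cup 4: 2; combined: 2 + 2 = 4.
The claim requires 4 < 4, which does not hold.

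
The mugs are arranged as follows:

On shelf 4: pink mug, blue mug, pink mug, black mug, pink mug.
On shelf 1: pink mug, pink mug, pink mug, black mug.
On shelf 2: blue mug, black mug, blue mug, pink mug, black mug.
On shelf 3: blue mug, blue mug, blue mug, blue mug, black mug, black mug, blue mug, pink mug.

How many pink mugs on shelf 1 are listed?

3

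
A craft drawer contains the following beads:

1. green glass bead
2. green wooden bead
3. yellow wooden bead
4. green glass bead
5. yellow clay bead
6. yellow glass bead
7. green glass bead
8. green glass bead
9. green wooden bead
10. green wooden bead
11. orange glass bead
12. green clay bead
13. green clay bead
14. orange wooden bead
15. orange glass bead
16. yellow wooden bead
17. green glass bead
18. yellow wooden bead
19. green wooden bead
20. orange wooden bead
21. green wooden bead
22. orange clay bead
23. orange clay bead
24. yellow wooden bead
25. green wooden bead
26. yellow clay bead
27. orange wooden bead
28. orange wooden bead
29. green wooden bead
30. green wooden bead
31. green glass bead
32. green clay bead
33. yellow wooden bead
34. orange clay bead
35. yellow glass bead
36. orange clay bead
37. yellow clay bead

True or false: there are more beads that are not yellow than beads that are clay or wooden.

|beads that are not yellow| = 27.
|beads that are clay or wooden| = 27.
The claim requires 27 > 27, which does not hold.

False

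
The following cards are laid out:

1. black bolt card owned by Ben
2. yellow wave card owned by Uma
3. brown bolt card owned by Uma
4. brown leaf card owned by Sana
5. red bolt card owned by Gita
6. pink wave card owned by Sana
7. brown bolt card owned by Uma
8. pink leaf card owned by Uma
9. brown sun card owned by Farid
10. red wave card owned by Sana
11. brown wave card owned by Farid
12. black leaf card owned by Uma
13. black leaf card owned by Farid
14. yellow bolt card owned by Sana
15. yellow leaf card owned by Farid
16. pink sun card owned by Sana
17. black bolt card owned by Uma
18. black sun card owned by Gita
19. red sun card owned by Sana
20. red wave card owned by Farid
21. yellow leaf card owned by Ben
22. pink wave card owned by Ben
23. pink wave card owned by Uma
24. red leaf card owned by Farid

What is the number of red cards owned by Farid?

2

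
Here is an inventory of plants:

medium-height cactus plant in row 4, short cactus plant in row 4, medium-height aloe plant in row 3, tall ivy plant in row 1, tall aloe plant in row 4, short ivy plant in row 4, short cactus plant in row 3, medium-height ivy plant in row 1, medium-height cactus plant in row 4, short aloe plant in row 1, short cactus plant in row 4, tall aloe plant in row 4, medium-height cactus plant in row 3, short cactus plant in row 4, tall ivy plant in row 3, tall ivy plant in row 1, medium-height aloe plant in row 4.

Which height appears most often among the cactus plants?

Counts by height (restricted to cactus plants): short 4, medium-height 3.
The maximum is 4, held uniquely by short.

short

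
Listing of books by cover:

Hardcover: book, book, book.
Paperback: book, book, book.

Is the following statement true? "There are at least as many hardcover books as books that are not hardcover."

True

|hardcover books| = 3.
|books that are not hardcover| = 3.
The claim requires 3 ≥ 3, which holds.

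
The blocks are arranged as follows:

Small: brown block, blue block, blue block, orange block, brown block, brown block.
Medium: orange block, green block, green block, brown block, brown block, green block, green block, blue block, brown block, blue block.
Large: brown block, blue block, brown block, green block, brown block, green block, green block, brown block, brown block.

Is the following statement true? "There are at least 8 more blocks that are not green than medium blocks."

True

blocks that are not green: 18.
medium blocks: 10.
The claim requires 18 − 10 = 8 ≥ 8, which holds.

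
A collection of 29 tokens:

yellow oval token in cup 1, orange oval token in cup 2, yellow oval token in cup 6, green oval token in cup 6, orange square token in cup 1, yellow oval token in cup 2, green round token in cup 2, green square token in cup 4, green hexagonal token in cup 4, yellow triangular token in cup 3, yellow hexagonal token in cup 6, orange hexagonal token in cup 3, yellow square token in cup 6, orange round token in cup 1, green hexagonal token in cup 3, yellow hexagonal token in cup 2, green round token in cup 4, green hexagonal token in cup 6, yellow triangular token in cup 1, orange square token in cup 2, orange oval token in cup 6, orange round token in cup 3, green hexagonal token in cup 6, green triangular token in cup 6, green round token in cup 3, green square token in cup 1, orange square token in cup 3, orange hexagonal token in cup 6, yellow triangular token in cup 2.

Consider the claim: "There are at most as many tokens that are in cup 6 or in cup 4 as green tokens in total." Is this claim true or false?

False

There are 12 tokens in cup 6 or in cup 4.
There are 11 green tokens.
The claim requires 12 ≤ 11, which does not hold.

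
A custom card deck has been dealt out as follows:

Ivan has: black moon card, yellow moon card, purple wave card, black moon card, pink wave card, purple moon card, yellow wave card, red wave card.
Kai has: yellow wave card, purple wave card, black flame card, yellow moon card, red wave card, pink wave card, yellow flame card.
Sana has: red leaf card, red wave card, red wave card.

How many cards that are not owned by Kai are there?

11

Total cards: 18; with the excluded value: 7; remaining 18 − 7 = 11.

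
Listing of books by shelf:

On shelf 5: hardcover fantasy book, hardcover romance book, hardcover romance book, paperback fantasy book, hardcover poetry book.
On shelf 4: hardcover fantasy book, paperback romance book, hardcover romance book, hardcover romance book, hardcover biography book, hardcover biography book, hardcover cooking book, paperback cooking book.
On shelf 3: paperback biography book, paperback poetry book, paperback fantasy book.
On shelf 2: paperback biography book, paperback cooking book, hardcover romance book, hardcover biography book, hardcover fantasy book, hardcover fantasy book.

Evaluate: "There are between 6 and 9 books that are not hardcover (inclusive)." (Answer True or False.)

True

books that are not hardcover: 8.
The claim requires 6 ≤ 8 ≤ 9, which holds.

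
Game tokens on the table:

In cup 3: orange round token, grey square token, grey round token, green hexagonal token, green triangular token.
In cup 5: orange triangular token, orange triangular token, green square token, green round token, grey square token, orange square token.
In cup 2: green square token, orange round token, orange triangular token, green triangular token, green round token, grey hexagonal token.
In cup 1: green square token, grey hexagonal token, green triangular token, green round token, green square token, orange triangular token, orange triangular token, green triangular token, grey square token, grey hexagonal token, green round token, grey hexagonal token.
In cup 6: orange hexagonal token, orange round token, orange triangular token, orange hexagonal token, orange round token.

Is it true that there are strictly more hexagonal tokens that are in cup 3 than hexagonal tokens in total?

|hexagonal tokens in cup 3| = 1.
|hexagonal tokens| = 7.
The claim requires 1 > 7, which does not hold.

False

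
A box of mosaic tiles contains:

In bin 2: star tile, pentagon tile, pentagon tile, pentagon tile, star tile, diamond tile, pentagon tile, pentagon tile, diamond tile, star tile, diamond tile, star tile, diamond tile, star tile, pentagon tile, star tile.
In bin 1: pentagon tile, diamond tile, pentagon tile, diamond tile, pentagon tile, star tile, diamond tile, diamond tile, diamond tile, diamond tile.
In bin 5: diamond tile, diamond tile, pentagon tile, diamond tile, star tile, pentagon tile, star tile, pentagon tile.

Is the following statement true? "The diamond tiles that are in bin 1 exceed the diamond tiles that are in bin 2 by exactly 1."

False

|diamond tiles in bin 1| = 6.
|diamond tiles in bin 2| = 4.
The claim requires 6 − 4 (= 2) to equal 1, which does not hold.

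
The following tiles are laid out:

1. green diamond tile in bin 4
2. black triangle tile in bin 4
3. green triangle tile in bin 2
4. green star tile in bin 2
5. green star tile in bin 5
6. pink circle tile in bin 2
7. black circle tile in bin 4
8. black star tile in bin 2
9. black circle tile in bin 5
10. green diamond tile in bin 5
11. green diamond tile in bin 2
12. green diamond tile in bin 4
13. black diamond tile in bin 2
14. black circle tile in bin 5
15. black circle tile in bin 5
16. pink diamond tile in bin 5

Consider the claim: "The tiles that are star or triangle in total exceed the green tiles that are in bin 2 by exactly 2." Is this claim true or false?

tiles that are star or triangle: 5.
green tiles in bin 2: 3.
The claim requires 5 − 3 (= 2) to equal 2, which holds.

True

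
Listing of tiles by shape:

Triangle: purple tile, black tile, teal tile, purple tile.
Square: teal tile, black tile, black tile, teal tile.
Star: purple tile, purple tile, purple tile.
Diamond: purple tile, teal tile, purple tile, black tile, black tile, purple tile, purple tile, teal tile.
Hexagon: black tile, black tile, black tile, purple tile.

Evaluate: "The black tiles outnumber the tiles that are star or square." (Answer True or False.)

True

|black tiles| = 8.
|tiles that are star or square| = 7.
The claim requires 8 > 7, which holds.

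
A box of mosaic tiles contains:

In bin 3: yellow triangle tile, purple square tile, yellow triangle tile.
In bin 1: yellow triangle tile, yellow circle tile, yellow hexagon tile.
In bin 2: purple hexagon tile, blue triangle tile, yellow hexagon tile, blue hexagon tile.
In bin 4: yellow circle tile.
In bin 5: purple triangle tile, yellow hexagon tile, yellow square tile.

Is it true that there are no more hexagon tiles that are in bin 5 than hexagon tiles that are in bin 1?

There is 1 hexagon tile in bin 5.
There is 1 hexagon tile in bin 1.
The claim requires 1 ≤ 1, which holds.

True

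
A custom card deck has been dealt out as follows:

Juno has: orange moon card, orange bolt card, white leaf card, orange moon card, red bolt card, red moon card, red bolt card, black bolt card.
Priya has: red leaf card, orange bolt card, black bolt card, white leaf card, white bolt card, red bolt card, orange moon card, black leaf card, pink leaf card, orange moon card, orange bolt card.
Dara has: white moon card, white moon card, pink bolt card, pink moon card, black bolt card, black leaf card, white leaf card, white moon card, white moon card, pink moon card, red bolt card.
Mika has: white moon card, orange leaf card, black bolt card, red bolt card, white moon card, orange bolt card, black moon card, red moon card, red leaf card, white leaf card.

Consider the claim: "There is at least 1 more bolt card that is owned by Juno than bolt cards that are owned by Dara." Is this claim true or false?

True

Count of bolt cards owned by Juno: 4.
Count of bolt cards owned by Dara: 3.
The claim requires 4 − 3 = 1 ≥ 1, which holds.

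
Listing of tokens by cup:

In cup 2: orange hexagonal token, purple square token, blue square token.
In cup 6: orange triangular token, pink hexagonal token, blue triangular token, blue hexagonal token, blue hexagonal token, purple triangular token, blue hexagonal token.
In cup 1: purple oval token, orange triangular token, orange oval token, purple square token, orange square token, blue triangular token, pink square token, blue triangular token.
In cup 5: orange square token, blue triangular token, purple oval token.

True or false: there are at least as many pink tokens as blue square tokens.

True

There are 2 pink tokens.
There is 1 blue square token.
The claim requires 2 ≥ 1, which holds.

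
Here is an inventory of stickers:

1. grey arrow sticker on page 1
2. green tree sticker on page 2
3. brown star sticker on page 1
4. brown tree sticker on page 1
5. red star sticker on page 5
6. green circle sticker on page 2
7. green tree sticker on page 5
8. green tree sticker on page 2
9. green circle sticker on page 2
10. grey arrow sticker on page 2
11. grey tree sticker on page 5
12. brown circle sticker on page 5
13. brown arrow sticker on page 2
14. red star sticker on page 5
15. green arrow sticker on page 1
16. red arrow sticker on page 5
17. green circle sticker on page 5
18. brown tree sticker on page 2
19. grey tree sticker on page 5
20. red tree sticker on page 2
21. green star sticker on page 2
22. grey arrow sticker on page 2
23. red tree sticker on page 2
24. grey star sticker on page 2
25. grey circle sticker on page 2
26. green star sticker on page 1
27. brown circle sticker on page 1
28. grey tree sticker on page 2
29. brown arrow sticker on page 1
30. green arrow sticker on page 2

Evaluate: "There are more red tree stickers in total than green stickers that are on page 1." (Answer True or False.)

red tree stickers: 2.
green stickers on page 1: 2.
The claim requires 2 > 2, which does not hold.

False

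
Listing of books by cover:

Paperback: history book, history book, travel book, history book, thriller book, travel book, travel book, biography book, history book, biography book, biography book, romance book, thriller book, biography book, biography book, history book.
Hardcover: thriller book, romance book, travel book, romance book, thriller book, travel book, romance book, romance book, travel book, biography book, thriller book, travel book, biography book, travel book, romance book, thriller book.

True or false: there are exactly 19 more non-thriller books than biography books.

There are 26 non-thriller books.
There are 7 biography books.
The claim requires 26 − 7 (= 19) to equal 19, which holds.

True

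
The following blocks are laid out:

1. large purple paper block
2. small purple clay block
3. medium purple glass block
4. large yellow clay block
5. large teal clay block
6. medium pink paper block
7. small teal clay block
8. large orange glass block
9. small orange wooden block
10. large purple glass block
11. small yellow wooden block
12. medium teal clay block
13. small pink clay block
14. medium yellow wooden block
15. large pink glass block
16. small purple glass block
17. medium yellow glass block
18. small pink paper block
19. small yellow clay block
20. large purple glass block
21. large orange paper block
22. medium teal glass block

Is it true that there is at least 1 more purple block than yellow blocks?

True

There are 6 purple blocks.
There are 5 yellow blocks.
The claim requires 6 − 5 = 1 ≥ 1, which holds.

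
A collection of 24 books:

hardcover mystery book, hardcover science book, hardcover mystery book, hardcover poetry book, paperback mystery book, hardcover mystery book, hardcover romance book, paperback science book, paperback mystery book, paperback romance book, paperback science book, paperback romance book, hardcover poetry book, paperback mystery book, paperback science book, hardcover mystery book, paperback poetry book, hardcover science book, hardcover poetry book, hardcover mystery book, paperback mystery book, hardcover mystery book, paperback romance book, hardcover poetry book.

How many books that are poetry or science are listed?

10

poetry: 5; science: 5; together 5 + 5 = 10.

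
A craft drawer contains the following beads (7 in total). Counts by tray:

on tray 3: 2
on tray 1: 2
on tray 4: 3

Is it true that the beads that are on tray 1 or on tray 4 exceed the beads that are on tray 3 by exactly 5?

False

There are 5 beads on tray 1 or on tray 4.
There are 2 beads on tray 3.
The claim requires 5 − 2 (= 3) to equal 5, which does not hold.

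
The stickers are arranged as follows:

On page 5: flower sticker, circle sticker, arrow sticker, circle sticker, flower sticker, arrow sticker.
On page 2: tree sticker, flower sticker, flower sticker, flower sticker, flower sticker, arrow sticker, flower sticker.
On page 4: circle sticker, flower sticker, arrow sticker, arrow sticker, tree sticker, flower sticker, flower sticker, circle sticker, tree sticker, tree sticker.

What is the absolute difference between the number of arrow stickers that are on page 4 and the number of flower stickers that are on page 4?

1

arrow stickers on page 4: 2. flower stickers on page 4: 3.
|2 − 3| = 3 − 2 = 1.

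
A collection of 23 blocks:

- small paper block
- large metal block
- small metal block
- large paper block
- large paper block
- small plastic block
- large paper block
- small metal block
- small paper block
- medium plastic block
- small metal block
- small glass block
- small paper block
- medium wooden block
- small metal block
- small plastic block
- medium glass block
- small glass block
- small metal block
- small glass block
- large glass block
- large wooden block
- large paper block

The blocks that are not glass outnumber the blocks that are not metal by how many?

1

blocks that are not glass: 18.
blocks that are not metal: 17.
18 − 17 = 1.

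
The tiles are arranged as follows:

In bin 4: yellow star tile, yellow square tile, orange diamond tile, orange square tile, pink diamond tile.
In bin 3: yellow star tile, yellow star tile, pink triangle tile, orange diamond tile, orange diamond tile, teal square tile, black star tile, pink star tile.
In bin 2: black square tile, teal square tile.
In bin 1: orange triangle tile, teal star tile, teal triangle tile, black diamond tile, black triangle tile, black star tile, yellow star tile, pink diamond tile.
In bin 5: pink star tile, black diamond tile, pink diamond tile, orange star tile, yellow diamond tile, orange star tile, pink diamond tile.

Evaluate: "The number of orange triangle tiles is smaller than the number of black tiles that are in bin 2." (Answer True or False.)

False

|orange triangle tiles| = 1.
|black tiles in bin 2| = 1.
The claim requires 1 < 1, which does not hold.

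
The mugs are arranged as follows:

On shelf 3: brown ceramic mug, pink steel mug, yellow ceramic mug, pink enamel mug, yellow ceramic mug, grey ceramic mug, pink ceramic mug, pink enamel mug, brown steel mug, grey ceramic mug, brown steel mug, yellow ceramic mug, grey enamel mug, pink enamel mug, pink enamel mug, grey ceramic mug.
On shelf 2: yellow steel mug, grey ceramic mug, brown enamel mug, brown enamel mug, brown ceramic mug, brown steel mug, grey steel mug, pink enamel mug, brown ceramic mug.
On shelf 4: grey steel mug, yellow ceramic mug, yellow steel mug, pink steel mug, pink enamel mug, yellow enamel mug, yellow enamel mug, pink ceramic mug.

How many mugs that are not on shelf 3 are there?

Total mugs: 33; with the excluded value: 16; remaining 33 − 16 = 17.

17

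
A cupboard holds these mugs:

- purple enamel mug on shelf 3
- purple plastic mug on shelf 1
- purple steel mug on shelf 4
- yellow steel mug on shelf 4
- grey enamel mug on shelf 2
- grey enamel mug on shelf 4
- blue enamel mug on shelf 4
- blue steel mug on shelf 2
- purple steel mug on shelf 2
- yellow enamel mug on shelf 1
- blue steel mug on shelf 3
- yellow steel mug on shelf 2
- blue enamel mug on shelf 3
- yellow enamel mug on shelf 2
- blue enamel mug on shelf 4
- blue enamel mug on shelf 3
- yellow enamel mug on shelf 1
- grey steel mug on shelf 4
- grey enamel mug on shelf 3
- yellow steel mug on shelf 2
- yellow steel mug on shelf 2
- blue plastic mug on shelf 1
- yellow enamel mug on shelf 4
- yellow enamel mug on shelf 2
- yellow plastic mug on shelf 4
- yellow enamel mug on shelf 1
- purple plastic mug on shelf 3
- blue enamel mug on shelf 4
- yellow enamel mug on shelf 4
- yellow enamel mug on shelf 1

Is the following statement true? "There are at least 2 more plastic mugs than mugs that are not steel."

There are 4 plastic mugs.
There are 21 mugs that are not steel.
The claim requires 4 − 21 = -17 ≥ 2, which does not hold.

False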